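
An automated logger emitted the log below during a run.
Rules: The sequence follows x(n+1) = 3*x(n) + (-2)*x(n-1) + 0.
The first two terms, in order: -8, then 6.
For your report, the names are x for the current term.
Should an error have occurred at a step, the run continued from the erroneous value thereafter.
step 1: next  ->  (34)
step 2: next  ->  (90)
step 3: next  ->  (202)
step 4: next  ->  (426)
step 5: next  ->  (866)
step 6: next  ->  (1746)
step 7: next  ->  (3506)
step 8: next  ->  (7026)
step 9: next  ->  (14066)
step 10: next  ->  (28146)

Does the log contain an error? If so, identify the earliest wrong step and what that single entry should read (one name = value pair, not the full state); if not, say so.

Recomputing the run from the initial state:
step 1: x = 34
step 2: x = 90
step 3: x = 202
step 4: x = 426
step 5: x = 874
step 6: x = 1770
step 7: x = 3562
step 8: x = 7146
step 9: x = 14314
step 10: x = 28650
The first disagreement with the log is at step 5, where the value should be x = 874.

step 5, x = 874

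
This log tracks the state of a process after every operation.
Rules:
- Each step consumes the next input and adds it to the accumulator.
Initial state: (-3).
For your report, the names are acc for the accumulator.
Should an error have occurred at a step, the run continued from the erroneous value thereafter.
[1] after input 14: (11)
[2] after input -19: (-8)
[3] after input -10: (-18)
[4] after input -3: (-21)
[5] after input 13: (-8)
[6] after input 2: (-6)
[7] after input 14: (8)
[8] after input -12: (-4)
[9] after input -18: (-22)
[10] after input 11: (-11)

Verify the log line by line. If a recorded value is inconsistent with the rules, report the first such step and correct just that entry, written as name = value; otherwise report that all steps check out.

1. acc = -3 + 14 = 11 (same as recorded)
2. acc = 11 + -19 = -8 (same as recorded)
3. acc = -8 + -10 = -18 (exactly as logged)
4. acc = -18 + -3 = -21 (in agreement)
5. acc = -21 + 13 = -8 (checks out)
6. acc = -8 + 2 = -6 (consistent with the log)
7. acc = -6 + 14 = 8 (same as recorded)
8. acc = 8 + -12 = -4 (checks out)
9. acc = -4 + -18 = -22 (verified)
10. acc = -22 + 11 = -11 (confirmed correct)
The whole run recomputes cleanly — no discrepancies.

no error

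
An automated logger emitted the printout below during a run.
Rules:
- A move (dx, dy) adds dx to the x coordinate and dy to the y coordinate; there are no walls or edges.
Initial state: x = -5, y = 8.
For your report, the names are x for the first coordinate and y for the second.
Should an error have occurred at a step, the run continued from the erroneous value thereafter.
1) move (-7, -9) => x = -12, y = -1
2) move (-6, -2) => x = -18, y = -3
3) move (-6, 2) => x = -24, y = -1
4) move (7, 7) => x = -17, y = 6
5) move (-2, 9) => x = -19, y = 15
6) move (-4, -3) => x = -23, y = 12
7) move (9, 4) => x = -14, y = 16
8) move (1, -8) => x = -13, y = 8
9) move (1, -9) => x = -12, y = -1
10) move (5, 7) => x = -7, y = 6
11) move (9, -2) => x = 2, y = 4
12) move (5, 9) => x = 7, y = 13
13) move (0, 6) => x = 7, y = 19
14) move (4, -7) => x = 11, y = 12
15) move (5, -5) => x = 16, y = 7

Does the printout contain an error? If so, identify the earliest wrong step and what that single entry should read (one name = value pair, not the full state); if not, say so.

Step 1: x = -5 + (-7) = -12, y = 8 + (-9) = -1 — consistent with the printout.
Step 2: x = -12 + (-6) = -18, y = -1 + (-2) = -3 — exactly as logged.
Step 3: x = -18 + (-6) = -24, y = -3 + (2) = -1 — no discrepancy.
Step 4: x = -24 + (7) = -17, y = -1 + (7) = 6 — in agreement.
Step 5: x = -17 + (-2) = -19, y = 6 + (9) = 15 — verified.
Step 6: x = -19 + (-4) = -23, y = 15 + (-3) = 12 — checks out.
Step 7: x = -23 + (9) = -14, y = 12 + (4) = 16 — matches.
Step 8: x = -14 + (1) = -13, y = 16 + (-8) = 8 — exactly as logged.
Step 9: x = -13 + (1) = -12, y = 8 + (-9) = -1 — same as recorded.
Step 10: x = -12 + (5) = -7, y = -1 + (7) = 6 — checks out.
Step 11: x = -7 + (9) = 2, y = 6 + (-2) = 4 — matches.
Step 12: x = 2 + (5) = 7, y = 4 + (9) = 13 — exactly as logged.
Step 13: x = 7 + (0) = 7, y = 13 + (6) = 19 — in agreement.
Step 14: x = 7 + (4) = 11, y = 19 + (-7) = 12 — verified.
Step 15: x = 11 + (5) = 16, y = 12 + (-5) = 7 — verified.
All steps check out; nothing to correct.

no error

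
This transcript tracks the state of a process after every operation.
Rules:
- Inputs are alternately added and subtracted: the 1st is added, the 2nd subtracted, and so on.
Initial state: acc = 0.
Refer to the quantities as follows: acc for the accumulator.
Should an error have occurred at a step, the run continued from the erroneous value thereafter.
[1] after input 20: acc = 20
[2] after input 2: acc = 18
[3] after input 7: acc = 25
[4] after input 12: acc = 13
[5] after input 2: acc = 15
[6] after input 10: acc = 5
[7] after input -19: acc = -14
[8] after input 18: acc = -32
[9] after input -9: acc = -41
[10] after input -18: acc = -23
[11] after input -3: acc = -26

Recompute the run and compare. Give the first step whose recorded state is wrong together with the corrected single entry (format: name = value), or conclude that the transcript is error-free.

no error

step 1: acc = 0 + 20 = 20 -> exactly as logged
step 2: acc = 20 - 2 = 18 -> exactly as logged
step 3: acc = 18 + 7 = 25 -> agrees with the transcript
step 4: acc = 25 - 12 = 13 -> confirmed correct
step 5: acc = 13 + 2 = 15 -> verified
step 6: acc = 15 - 10 = 5 -> checks out
step 7: acc = 5 + -19 = -14 -> matches
step 8: acc = -14 - 18 = -32 -> exactly as logged
step 9: acc = -32 + -9 = -41 -> checks out
step 10: acc = -41 - -18 = -23 -> confirmed correct
step 11: acc = -23 + -3 = -26 -> same as recorded
The recomputation confirms every line.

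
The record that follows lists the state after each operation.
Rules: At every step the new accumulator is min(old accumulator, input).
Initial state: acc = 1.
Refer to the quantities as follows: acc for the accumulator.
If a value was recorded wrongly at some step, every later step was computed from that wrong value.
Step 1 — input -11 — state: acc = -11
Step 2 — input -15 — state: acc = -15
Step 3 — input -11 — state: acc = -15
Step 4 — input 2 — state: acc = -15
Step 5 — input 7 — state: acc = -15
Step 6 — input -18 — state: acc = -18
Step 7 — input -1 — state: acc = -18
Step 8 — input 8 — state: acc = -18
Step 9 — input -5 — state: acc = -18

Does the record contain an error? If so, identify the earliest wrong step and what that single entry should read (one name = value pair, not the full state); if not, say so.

1. acc = min(1, -11) = -11 (no discrepancy)
2. acc = min(-11, -15) = -15 (checks out)
3. acc = min(-15, -11) = -15 (same as recorded)
4. acc = min(-15, 2) = -15 (same as recorded)
5. acc = min(-15, 7) = -15 (confirmed correct)
6. acc = min(-15, -18) = -18 (verified)
7. acc = min(-18, -1) = -18 (checks out)
8. acc = min(-18, 8) = -18 (no discrepancy)
9. acc = min(-18, -5) = -18 (confirmed correct)
The recomputation confirms every line.

no error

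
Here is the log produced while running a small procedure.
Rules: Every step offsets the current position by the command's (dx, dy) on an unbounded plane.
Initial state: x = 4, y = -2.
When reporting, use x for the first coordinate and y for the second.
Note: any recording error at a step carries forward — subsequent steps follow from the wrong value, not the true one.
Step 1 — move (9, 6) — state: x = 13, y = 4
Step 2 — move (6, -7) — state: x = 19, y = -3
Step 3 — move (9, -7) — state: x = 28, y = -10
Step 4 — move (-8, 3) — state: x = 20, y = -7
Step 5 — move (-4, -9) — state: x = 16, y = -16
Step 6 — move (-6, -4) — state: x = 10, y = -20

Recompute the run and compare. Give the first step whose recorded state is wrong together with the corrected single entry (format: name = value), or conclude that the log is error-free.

Recomputing the run from the initial state:
step 1: x = 13, y = 4
step 2: x = 19, y = -3
step 3: x = 28, y = -10
step 4: x = 20, y = -7
step 5: x = 16, y = -16
step 6: x = 10, y = -20
This matches the log at every step.

no error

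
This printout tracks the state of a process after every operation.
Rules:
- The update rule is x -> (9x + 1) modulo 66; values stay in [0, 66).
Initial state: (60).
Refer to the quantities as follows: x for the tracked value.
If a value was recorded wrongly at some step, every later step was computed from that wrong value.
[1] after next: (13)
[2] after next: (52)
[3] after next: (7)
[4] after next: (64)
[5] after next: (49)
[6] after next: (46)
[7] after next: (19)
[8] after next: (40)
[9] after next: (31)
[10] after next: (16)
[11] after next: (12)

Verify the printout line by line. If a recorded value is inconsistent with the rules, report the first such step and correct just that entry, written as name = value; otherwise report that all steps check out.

step 11, x = 13

step 1: x = (9*60 + 1) mod 66 = 13 -> confirmed correct
step 2: x = (9*13 + 1) mod 66 = 52 -> confirmed correct
step 3: x = (9*52 + 1) mod 66 = 7 -> same as recorded
step 4: x = (9*7 + 1) mod 66 = 64 -> consistent with the printout
step 5: x = (9*64 + 1) mod 66 = 49 -> exactly as logged
step 6: x = (9*49 + 1) mod 66 = 46 -> no discrepancy
step 7: x = (9*46 + 1) mod 66 = 19 -> consistent with the printout
step 8: x = (9*19 + 1) mod 66 = 40 -> consistent with the printout
step 9: x = (9*40 + 1) mod 66 = 31 -> exactly as logged
step 10: x = (9*31 + 1) mod 66 = 16 -> exactly as logged
step 11: x = (9*16 + 1) mod 66 = 13 -> not what was recorded
That makes step 11 the first incorrect line — x = 13 is what it should show.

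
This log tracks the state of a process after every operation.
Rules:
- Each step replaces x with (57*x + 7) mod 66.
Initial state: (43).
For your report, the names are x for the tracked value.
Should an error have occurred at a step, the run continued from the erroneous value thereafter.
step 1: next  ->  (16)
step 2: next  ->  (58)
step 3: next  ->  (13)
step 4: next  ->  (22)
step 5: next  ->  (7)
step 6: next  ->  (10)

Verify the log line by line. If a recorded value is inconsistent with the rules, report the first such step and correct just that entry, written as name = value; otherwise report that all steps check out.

Recomputing the run from the initial state:
step 1: x = 16
step 2: x = 61
step 3: x = 52
step 4: x = 1
step 5: x = 64
step 6: x = 25
The first disagreement with the log is at step 2, where the value should be x = 61.

step 2, x = 61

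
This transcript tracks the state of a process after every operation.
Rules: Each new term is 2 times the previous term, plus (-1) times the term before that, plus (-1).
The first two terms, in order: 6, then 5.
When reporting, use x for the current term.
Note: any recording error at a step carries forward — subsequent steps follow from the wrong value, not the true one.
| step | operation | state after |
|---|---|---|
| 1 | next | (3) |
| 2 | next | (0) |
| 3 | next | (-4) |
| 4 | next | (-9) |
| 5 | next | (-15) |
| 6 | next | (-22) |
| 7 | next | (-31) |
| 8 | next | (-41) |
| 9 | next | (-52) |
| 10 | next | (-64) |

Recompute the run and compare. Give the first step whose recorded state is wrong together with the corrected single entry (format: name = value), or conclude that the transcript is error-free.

Step 1: x = 2*(5) + (-1)*(6) + (-1) = 3 — agrees with the transcript.
Step 2: x = 2*(3) + (-1)*(5) + (-1) = 0 — consistent with the transcript.
Step 3: x = 2*(0) + (-1)*(3) + (-1) = -4 — matches.
Step 4: x = 2*(-4) + (-1)*(0) + (-1) = -9 — consistent with the transcript.
Step 5: x = 2*(-9) + (-1)*(-4) + (-1) = -15 — no discrepancy.
Step 6: x = 2*(-15) + (-1)*(-9) + (-1) = -22 — same as recorded.
Step 7: x = 2*(-22) + (-1)*(-15) + (-1) = -30 — the transcript disagrees here.
Conclusion: step 7 carries the first error; the entry should be x = -30.

step 7, x = -30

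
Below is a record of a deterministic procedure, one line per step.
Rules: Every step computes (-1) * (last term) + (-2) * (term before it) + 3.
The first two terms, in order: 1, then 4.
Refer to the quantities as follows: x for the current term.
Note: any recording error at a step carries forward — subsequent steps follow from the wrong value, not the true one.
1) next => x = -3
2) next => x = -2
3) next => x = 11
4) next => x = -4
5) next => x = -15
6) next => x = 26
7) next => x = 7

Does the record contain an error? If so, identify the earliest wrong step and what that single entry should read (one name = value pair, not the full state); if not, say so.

Recomputing the run from the initial state:
step 1: x = -3
step 2: x = -2
step 3: x = 11
step 4: x = -4
step 5: x = -15
step 6: x = 26
step 7: x = 7
This matches the record at every step.

no error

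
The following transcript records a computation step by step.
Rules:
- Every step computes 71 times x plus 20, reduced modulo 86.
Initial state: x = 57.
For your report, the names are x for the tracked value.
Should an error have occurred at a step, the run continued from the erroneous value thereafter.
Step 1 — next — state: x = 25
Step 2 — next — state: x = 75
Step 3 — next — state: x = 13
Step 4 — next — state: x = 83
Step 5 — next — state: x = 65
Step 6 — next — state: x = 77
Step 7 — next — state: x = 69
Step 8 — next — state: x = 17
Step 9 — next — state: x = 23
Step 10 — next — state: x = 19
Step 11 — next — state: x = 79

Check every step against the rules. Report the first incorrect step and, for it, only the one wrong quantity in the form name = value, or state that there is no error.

Recomputing the run from the initial state:
step 1: x = 25
step 2: x = 75
step 3: x = 13
step 4: x = 83
step 5: x = 65
step 6: x = 77
step 7: x = 69
step 8: x = 17
step 9: x = 23
step 10: x = 19
step 11: x = 79
This matches the transcript at every step.

no error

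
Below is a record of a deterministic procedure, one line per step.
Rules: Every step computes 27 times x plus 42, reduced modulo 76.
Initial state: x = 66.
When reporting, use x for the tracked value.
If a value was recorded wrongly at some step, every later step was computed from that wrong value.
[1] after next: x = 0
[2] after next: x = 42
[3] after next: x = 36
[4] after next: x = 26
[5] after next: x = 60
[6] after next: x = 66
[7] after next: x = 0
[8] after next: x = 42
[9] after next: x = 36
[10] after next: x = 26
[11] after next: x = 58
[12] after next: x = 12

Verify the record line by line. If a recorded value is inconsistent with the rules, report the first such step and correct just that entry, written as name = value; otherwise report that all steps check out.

step 11, x = 60

Recomputing the run from the initial state:
step 1: x = 0
step 2: x = 42
step 3: x = 36
step 4: x = 26
step 5: x = 60
step 6: x = 66
step 7: x = 0
step 8: x = 42
step 9: x = 36
step 10: x = 26
step 11: x = 60
step 12: x = 66
The first disagreement with the record is at step 11, where the value should be x = 60.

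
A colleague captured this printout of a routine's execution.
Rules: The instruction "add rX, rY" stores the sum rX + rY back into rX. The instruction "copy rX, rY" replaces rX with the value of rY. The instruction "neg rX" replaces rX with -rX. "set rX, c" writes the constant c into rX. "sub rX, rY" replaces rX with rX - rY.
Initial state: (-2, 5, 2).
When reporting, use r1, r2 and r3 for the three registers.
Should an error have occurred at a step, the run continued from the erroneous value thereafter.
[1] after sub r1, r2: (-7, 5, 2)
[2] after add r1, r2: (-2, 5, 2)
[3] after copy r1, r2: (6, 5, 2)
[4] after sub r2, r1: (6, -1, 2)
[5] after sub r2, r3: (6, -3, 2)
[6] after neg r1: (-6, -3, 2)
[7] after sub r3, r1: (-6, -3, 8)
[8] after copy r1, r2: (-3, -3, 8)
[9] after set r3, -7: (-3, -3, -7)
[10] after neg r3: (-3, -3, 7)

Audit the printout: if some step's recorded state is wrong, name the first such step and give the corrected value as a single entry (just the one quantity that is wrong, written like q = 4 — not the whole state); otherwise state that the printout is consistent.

Recomputing the run from the initial state:
step 1: r1 = -7, r2 = 5, r3 = 2
step 2: r1 = -2, r2 = 5, r3 = 2
step 3: r1 = 5, r2 = 5, r3 = 2
step 4: r1 = 5, r2 = 0, r3 = 2
step 5: r1 = 5, r2 = -2, r3 = 2
step 6: r1 = -5, r2 = -2, r3 = 2
step 7: r1 = -5, r2 = -2, r3 = 7
step 8: r1 = -2, r2 = -2, r3 = 7
step 9: r1 = -2, r2 = -2, r3 = -7
step 10: r1 = -2, r2 = -2, r3 = 7
The first disagreement with the printout is at step 3, where the value should be r1 = 5.

step 3, r1 = 5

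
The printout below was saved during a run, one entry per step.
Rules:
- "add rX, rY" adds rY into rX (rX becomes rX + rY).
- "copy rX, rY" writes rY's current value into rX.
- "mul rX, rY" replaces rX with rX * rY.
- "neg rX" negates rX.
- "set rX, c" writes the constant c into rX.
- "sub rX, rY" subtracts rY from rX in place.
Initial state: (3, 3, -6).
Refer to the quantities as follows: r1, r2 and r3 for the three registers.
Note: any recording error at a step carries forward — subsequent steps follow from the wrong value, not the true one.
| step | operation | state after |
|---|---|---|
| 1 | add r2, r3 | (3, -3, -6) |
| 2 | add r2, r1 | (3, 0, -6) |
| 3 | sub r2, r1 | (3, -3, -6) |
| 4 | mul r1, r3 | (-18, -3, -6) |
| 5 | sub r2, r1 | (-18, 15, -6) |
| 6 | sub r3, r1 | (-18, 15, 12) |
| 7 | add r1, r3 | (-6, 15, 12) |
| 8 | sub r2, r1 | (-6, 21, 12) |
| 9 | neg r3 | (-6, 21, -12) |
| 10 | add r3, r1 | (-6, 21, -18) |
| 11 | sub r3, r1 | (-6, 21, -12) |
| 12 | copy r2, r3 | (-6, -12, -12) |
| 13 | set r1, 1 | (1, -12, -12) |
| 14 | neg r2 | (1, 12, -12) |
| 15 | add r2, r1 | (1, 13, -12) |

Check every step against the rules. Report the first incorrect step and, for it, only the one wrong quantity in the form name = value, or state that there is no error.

no error

Recomputing the run from the initial state:
step 1: r1 = 3, r2 = -3, r3 = -6
step 2: r1 = 3, r2 = 0, r3 = -6
step 3: r1 = 3, r2 = -3, r3 = -6
step 4: r1 = -18, r2 = -3, r3 = -6
step 5: r1 = -18, r2 = 15, r3 = -6
step 6: r1 = -18, r2 = 15, r3 = 12
step 7: r1 = -6, r2 = 15, r3 = 12
step 8: r1 = -6, r2 = 21, r3 = 12
step 9: r1 = -6, r2 = 21, r3 = -12
step 10: r1 = -6, r2 = 21, r3 = -18
step 11: r1 = -6, r2 = 21, r3 = -12
step 12: r1 = -6, r2 = -12, r3 = -12
step 13: r1 = 1, r2 = -12, r3 = -12
step 14: r1 = 1, r2 = 12, r3 = -12
step 15: r1 = 1, r2 = 13, r3 = -12
This matches the printout at every step.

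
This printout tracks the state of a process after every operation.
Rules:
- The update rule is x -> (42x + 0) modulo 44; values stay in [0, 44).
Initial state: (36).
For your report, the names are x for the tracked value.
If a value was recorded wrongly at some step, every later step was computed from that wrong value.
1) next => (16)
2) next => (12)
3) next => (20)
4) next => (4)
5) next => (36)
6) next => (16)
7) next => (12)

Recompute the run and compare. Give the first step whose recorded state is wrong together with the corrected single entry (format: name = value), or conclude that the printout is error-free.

1. x = (42*36 + 0) mod 44 = 16 (verified)
2. x = (42*16 + 0) mod 44 = 12 (same as recorded)
3. x = (42*12 + 0) mod 44 = 20 (consistent with the printout)
4. x = (42*20 + 0) mod 44 = 4 (confirmed correct)
5. x = (42*4 + 0) mod 44 = 36 (matches)
6. x = (42*36 + 0) mod 44 = 16 (consistent with the printout)
7. x = (42*16 + 0) mod 44 = 12 (confirmed correct)
Nothing is out of place; the run is error-free.

no error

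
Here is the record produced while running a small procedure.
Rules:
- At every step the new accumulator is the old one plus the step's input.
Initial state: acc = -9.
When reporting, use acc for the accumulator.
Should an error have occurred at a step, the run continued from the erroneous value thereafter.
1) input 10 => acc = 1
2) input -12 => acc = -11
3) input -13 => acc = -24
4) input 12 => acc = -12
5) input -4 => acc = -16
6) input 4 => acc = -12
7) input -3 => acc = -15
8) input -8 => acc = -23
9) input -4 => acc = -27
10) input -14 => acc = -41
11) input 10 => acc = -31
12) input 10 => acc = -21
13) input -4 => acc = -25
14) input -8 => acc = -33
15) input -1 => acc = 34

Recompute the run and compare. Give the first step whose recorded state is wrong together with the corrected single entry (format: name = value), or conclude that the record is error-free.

step 15, acc = -34

step 1: acc = -9 + 10 = 1 -> exactly as logged
step 2: acc = 1 + -12 = -11 -> matches
step 3: acc = -11 + -13 = -24 -> same as recorded
step 4: acc = -24 + 12 = -12 -> checks out
step 5: acc = -12 + -4 = -16 -> verified
step 6: acc = -16 + 4 = -12 -> confirmed correct
step 7: acc = -12 + -3 = -15 -> exactly as logged
step 8: acc = -15 + -8 = -23 -> confirmed correct
step 9: acc = -23 + -4 = -27 -> checks out
step 10: acc = -27 + -14 = -41 -> confirmed correct
step 11: acc = -41 + 10 = -31 -> in agreement
step 12: acc = -31 + 10 = -21 -> consistent with the record
step 13: acc = -21 + -4 = -25 -> matches
step 14: acc = -25 + -8 = -33 -> confirmed correct
step 15: acc = -33 + -1 = -34 -> first mismatch against the record
The earliest wrong entry is at step 15: it should read acc = -34.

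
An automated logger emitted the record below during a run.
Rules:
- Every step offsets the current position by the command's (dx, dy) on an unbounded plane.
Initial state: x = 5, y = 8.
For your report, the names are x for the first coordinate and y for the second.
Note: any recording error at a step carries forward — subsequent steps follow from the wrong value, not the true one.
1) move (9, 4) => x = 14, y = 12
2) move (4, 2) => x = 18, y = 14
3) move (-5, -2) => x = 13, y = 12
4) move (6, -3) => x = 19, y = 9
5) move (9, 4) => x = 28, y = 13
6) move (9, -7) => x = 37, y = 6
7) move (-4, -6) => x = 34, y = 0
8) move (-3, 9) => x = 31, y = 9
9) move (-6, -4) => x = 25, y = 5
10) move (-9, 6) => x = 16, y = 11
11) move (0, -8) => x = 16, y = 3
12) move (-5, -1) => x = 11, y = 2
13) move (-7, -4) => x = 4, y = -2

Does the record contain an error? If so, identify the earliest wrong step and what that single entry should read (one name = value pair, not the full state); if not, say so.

step 7, x = 33

step 1: x = 5 + (9) = 14, y = 8 + (4) = 12 -> verified
step 2: x = 14 + (4) = 18, y = 12 + (2) = 14 -> exactly as logged
step 3: x = 18 + (-5) = 13, y = 14 + (-2) = 12 -> consistent with the record
step 4: x = 13 + (6) = 19, y = 12 + (-3) = 9 -> matches
step 5: x = 19 + (9) = 28, y = 9 + (4) = 13 -> checks out
step 6: x = 28 + (9) = 37, y = 13 + (-7) = 6 -> exactly as logged
step 7: x = 37 + (-4) = 33, y = 6 + (-6) = 0 -> not what was recorded
First deviation found at step 7; the corrected entry is x = 33.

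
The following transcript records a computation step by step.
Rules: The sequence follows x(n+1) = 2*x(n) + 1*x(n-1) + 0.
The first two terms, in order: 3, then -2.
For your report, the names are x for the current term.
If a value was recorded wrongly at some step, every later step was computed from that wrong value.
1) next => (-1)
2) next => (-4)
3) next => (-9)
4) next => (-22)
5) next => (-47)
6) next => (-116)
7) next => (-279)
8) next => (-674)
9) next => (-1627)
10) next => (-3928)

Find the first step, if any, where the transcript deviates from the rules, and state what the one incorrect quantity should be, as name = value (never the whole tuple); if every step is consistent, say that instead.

step 5, x = -53

1. x = 2*(-2) + (1)*(3) + (0) = -1 (in agreement)
2. x = 2*(-1) + (1)*(-2) + (0) = -4 (no discrepancy)
3. x = 2*(-4) + (1)*(-1) + (0) = -9 (exactly as logged)
4. x = 2*(-9) + (1)*(-4) + (0) = -22 (same as recorded)
5. x = 2*(-22) + (1)*(-9) + (0) = -53 (the recorded entry deviates here)
First incorrect step: 5; the correct value is x = -53.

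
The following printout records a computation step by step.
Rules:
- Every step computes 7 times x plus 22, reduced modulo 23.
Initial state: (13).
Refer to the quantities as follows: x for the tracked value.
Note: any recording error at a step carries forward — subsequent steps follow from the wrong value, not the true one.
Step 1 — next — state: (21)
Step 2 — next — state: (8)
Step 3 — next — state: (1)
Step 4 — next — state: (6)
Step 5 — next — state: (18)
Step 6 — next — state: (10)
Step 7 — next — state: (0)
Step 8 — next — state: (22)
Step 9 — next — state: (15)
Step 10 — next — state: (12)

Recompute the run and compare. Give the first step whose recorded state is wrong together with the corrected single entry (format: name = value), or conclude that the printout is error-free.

Recomputing the run from the initial state:
step 1: x = 21
step 2: x = 8
step 3: x = 9
step 4: x = 16
step 5: x = 19
step 6: x = 17
step 7: x = 3
step 8: x = 20
step 9: x = 1
step 10: x = 6
The first disagreement with the printout is at step 3, where the value should be x = 9.

step 3, x = 9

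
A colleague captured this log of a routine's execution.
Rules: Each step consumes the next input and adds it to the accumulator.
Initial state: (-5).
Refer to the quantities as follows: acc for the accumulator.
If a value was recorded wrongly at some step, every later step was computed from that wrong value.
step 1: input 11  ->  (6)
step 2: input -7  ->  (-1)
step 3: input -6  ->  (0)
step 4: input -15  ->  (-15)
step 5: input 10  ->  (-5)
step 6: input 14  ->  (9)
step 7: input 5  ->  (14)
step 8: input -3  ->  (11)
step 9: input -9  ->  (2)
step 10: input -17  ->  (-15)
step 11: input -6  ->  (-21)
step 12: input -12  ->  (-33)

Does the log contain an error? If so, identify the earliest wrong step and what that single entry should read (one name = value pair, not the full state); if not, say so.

step 3, acc = -7

1. acc = -5 + 11 = 6 (exactly as logged)
2. acc = 6 + -7 = -1 (in agreement)
3. acc = -1 + -6 = -7 (this is not what the log shows)
The earliest wrong entry is at step 3: it should read acc = -7.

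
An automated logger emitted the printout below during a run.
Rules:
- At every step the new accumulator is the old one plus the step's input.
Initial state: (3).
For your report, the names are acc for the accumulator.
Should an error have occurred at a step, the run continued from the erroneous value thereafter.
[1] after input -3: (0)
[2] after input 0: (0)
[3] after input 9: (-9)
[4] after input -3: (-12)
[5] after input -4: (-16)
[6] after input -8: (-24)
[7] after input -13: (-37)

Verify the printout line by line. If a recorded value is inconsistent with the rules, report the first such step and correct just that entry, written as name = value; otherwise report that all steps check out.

Recomputing the run from the initial state:
step 1: acc = 0
step 2: acc = 0
step 3: acc = 9
step 4: acc = 6
step 5: acc = 2
step 6: acc = -6
step 7: acc = -19
The first disagreement with the printout is at step 3, where the value should be acc = 9.

step 3, acc = 9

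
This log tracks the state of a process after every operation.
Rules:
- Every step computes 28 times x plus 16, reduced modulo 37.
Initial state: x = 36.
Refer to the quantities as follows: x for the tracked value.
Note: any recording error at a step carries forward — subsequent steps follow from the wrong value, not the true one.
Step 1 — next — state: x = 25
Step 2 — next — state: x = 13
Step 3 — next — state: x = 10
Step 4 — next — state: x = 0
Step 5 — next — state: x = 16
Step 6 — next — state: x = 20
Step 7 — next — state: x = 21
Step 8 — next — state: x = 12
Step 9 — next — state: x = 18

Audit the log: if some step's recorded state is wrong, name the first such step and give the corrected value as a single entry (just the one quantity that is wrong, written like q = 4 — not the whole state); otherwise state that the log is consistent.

step 9, x = 19

Recomputing the run from the initial state:
step 1: x = 25
step 2: x = 13
step 3: x = 10
step 4: x = 0
step 5: x = 16
step 6: x = 20
step 7: x = 21
step 8: x = 12
step 9: x = 19
The first disagreement with the log is at step 9, where the value should be x = 19.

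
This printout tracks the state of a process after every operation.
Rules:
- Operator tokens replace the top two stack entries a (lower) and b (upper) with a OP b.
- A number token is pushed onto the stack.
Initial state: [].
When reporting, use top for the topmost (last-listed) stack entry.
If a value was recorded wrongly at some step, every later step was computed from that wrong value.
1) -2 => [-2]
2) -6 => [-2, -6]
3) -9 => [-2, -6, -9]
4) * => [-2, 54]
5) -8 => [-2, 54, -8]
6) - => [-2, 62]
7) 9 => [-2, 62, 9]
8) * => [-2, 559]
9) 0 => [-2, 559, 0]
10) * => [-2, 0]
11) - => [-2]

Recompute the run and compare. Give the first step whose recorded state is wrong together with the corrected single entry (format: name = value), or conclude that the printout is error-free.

1. push -2: top = -2 (matches)
2. push -6: top = -6 (in agreement)
3. push -9: top = -9 (checks out)
4. -6 * -9 = 54 (verified)
5. push -8: top = -8 (matches)
6. 54 - -8 = 62 (agrees with the printout)
7. push 9: top = 9 (in agreement)
8. 62 * 9 = 558 (the printout has a different value)
So the first discrepancy is step 8, where the right value is top = 558.

step 8, top = 558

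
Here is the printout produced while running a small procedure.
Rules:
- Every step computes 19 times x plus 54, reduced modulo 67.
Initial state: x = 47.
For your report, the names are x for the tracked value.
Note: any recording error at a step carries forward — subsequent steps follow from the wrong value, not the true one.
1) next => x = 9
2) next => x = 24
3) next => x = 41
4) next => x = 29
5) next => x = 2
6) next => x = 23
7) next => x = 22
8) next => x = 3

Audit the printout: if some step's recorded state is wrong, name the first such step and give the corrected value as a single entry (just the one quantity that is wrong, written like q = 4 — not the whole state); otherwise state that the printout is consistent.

step 1: x = (19*47 + 54) mod 67 = 9 -> checks out
step 2: x = (19*9 + 54) mod 67 = 24 -> checks out
step 3: x = (19*24 + 54) mod 67 = 41 -> no discrepancy
step 4: x = (19*41 + 54) mod 67 = 29 -> agrees with the printout
step 5: x = (19*29 + 54) mod 67 = 2 -> verified
step 6: x = (19*2 + 54) mod 67 = 25 -> first mismatch against the printout
The audit stops at step 6: the recorded entry is wrong and should be x = 25.

step 6, x = 25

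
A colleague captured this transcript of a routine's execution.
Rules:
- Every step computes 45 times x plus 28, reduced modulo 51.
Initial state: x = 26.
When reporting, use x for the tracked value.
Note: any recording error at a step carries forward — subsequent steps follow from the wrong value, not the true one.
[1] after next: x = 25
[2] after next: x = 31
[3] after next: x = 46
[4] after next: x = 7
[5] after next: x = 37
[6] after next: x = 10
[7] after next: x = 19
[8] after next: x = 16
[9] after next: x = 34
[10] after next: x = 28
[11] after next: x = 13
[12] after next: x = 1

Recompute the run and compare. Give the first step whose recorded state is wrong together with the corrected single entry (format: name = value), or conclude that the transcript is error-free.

no error

1. x = (45*26 + 28) mod 51 = 25 (checks out)
2. x = (45*25 + 28) mod 51 = 31 (checks out)
3. x = (45*31 + 28) mod 51 = 46 (agrees with the transcript)
4. x = (45*46 + 28) mod 51 = 7 (checks out)
5. x = (45*7 + 28) mod 51 = 37 (same as recorded)
6. x = (45*37 + 28) mod 51 = 10 (agrees with the transcript)
7. x = (45*10 + 28) mod 51 = 19 (consistent with the transcript)
8. x = (45*19 + 28) mod 51 = 16 (in agreement)
9. x = (45*16 + 28) mod 51 = 34 (verified)
10. x = (45*34 + 28) mod 51 = 28 (consistent with the transcript)
11. x = (45*28 + 28) mod 51 = 13 (matches)
12. x = (45*13 + 28) mod 51 = 1 (no discrepancy)
The recomputation confirms every line.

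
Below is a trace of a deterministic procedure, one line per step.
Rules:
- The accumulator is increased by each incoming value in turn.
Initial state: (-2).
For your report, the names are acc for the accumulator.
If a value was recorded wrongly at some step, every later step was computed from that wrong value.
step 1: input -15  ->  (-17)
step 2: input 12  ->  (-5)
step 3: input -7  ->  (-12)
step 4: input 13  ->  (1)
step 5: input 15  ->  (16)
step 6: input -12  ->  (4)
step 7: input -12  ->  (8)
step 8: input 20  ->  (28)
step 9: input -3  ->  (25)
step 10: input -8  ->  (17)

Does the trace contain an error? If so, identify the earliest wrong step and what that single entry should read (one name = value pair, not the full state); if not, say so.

step 7, acc = -8

Step 1: acc = -2 + -15 = -17 — confirmed correct.
Step 2: acc = -17 + 12 = -5 — same as recorded.
Step 3: acc = -5 + -7 = -12 — agrees with the trace.
Step 4: acc = -12 + 13 = 1 — consistent with the trace.
Step 5: acc = 1 + 15 = 16 — in agreement.
Step 6: acc = 16 + -12 = 4 — in agreement.
Step 7: acc = 4 + -12 = -8 — not what was recorded.
First incorrect step: 7; the correct value is acc = -8.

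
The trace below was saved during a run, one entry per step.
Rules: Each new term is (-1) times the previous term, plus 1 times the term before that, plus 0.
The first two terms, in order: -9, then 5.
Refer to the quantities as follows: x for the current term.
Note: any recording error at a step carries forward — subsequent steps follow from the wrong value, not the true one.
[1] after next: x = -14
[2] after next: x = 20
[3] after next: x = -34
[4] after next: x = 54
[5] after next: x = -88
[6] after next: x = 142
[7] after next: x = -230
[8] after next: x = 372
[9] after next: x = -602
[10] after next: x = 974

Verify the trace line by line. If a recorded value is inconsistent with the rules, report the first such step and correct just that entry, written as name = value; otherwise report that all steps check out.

Step 1: x = -1*(5) + (1)*(-9) + (0) = -14 — exactly as logged.
Step 2: x = -1*(-14) + (1)*(5) + (0) = 19 — the entry is off here.
The earliest wrong entry is at step 2: it should read x = 19.

step 2, x = 19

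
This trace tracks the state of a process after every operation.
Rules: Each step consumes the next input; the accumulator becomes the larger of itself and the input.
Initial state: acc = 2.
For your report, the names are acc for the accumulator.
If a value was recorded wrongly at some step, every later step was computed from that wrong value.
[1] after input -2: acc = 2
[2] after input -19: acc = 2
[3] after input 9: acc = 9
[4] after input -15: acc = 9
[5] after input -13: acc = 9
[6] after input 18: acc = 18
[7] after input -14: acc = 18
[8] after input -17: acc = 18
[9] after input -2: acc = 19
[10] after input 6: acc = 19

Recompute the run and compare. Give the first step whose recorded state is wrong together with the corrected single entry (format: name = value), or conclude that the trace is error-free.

step 1: acc = max(2, -2) = 2 -> confirmed correct
step 2: acc = max(2, -19) = 2 -> agrees with the trace
step 3: acc = max(2, 9) = 9 -> agrees with the trace
step 4: acc = max(9, -15) = 9 -> matches
step 5: acc = max(9, -13) = 9 -> agrees with the trace
step 6: acc = max(9, 18) = 18 -> exactly as logged
step 7: acc = max(18, -14) = 18 -> exactly as logged
step 8: acc = max(18, -17) = 18 -> verified
step 9: acc = max(18, -2) = 18 -> the recorded entry deviates here
First deviation found at step 9; the corrected entry is acc = 18.

step 9, acc = 18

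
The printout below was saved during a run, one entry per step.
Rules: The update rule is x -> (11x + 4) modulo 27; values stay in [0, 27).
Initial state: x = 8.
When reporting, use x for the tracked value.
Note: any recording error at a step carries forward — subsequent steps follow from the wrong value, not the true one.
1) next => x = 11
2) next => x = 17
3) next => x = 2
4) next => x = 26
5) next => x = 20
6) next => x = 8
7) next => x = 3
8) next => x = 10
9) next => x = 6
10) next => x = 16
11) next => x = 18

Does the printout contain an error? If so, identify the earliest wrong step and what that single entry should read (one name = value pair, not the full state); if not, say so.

Recomputing the run from the initial state:
step 1: x = 11
step 2: x = 17
step 3: x = 2
step 4: x = 26
step 5: x = 20
step 6: x = 8
step 7: x = 11
step 8: x = 17
step 9: x = 2
step 10: x = 26
step 11: x = 20
The first disagreement with the printout is at step 7, where the value should be x = 11.

step 7, x = 11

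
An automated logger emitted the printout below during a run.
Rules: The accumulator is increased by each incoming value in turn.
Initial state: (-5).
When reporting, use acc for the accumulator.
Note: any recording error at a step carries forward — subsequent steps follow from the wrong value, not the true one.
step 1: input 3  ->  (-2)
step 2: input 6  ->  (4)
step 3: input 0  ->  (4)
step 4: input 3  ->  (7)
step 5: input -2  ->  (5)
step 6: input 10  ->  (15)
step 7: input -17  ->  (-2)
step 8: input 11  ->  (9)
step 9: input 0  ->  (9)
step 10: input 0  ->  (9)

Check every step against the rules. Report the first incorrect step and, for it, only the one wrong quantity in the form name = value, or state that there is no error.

no error

Step 1: acc = -5 + 3 = -2 — verified.
Step 2: acc = -2 + 6 = 4 — matches.
Step 3: acc = 4 + 0 = 4 — consistent with the printout.
Step 4: acc = 4 + 3 = 7 — no discrepancy.
Step 5: acc = 7 + -2 = 5 — exactly as logged.
Step 6: acc = 5 + 10 = 15 — matches.
Step 7: acc = 15 + -17 = -2 — agrees with the printout.
Step 8: acc = -2 + 11 = 9 — checks out.
Step 9: acc = 9 + 0 = 9 — verified.
Step 10: acc = 9 + 0 = 9 — checks out.
All steps check out; nothing to correct.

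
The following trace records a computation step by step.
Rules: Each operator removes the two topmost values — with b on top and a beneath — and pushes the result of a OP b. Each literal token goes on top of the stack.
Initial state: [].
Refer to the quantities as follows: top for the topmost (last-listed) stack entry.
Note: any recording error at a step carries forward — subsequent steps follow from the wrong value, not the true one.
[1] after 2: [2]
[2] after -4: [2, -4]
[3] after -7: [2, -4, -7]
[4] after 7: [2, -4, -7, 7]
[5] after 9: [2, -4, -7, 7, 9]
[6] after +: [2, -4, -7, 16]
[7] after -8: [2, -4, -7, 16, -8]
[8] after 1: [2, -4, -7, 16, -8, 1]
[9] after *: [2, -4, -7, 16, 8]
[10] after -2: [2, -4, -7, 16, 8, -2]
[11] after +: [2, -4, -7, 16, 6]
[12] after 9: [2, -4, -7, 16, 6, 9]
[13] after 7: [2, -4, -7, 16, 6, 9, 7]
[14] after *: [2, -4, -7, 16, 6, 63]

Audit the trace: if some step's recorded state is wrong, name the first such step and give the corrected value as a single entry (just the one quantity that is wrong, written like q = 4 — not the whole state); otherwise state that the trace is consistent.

step 9, top = -8

step 1: push 2: top = 2 -> agrees with the trace
step 2: push -4: top = -4 -> matches
step 3: push -7: top = -7 -> no discrepancy
step 4: push 7: top = 7 -> no discrepancy
step 5: push 9: top = 9 -> verified
step 6: 7 + 9 = 16 -> in agreement
step 7: push -8: top = -8 -> in agreement
step 8: push 1: top = 1 -> matches
step 9: -8 * 1 = -8 -> this is not what the trace shows
So the first discrepancy is step 9, where the right value is top = -8.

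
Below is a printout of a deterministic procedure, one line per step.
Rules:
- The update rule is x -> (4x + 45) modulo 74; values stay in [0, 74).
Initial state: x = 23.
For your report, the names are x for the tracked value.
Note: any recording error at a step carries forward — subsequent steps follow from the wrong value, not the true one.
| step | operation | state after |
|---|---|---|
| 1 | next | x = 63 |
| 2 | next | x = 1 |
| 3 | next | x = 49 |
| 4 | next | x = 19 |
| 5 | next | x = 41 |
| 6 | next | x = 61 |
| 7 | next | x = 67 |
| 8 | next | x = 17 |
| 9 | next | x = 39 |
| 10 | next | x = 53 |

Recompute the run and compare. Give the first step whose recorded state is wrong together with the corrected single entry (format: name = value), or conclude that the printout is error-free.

Recomputing the run from the initial state:
step 1: x = 63
step 2: x = 1
step 3: x = 49
step 4: x = 19
step 5: x = 47
step 6: x = 11
step 7: x = 15
step 8: x = 31
step 9: x = 21
step 10: x = 55
The first disagreement with the printout is at step 5, where the value should be x = 47.

step 5, x = 47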